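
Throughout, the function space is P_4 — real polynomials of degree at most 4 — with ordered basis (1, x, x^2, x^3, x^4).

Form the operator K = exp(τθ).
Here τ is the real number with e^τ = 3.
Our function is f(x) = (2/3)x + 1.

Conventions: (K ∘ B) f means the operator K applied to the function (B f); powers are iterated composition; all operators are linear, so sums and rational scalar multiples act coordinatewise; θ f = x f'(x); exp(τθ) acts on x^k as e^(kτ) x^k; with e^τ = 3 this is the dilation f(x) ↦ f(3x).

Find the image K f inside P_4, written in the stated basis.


exp(τθ) x^k = e^(kτ) x^k; with e^τ = 3 this sends x^k to 3^k x^k
x ↦ 3 x
applying this coordinatewise to f: exp(τθ) f = 2x + 1

the image equals g(x) = 2x + 1


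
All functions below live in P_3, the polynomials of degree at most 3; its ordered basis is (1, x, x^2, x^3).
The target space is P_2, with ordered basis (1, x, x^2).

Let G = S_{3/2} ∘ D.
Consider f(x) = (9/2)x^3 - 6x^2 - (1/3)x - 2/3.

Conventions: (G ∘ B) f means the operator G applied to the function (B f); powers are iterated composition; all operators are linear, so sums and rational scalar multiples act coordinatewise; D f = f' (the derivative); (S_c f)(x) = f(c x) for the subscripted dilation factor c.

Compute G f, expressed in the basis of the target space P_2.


D f = (27/2)x^2 - 12x - 1/3
S_{3/2} D f = (243/8)x^2 - 18x - 1/3

the image equals g(x) = (243/8)x^2 - 18x - 1/3


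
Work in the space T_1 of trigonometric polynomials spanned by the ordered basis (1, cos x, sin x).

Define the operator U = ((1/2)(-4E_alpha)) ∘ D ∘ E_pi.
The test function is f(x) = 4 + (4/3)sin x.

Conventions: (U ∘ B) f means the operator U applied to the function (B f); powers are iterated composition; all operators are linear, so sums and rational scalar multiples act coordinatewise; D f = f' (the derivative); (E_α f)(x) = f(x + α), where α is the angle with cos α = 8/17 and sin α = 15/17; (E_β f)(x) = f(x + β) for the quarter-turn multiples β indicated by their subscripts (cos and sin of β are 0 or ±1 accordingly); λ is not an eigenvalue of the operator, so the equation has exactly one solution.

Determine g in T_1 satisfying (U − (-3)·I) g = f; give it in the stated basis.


the image equals g(x) = 4/3 - (64/123)cos x + (28/41)sin x

write g with unknown coordinates in the stated basis and equate coefficients in (U − (-3)·I) g = f
solving from the highest basis element down gives g = 4/3 - (64/123)cos x + (28/41)sin x
check: U g = (64/41)cos x - (88/123)sin x
so U g − (-3)·g = 4 + (4/3)sin x = f ✓


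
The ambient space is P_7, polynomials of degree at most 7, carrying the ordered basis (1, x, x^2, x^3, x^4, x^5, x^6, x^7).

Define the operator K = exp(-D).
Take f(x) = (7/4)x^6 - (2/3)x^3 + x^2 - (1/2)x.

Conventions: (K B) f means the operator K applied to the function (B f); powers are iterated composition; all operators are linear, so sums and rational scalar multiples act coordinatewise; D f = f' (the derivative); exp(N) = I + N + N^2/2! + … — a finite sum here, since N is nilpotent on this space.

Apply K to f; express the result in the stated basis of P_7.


order-1 term: -(21/2)x^5 + 2x^2 - 2x + 1/2
order-2 term: (105/4)x^4 - 2x + 1
order-3 term: -35x^3 + 2/3
order-4 term: (105/4)x^2
order-5 term: -(21/2)x
order-6 term: 7/4
the series for exp(-D) f terminates at order 6
exp(-D) f = (7/4)x^6 - (21/2)x^5 + (105/4)x^4 - (107/3)x^3 + (117/4)x^2 - 15x + 47/12

the image equals g(x) = (7/4)x^6 - (21/2)x^5 + (105/4)x^4 - (107/3)x^3 + (117/4)x^2 - 15x + 47/12


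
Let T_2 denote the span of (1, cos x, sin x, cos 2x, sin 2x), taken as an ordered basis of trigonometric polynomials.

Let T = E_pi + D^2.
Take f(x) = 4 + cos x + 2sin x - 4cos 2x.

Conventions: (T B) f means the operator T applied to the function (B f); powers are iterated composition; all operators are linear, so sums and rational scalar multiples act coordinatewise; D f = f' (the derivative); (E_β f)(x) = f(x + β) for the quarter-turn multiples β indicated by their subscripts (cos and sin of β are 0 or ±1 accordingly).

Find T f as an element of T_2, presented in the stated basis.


g(x) = 4 - 2cos x - 4sin x + 12cos 2x

E_pi f = 4 - cos x - 2sin x - 4cos 2x
D f = 2cos x - sin x + 8sin 2x
D D f = -cos x - 2sin x + 16cos 2x
(E_pi + D^2) f = 4 - 2cos x - 4sin x + 12cos 2x


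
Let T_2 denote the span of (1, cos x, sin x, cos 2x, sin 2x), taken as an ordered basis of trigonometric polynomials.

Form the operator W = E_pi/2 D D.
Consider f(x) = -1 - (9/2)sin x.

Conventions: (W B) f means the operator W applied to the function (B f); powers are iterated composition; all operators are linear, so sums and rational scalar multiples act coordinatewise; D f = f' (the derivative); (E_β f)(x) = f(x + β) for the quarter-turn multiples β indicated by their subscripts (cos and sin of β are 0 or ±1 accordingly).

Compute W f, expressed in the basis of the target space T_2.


the result is g(x) = (9/2)cos x

D f = -(9/2)cos x
D D f = (9/2)sin x
E_pi/2 D D f = (9/2)cos x


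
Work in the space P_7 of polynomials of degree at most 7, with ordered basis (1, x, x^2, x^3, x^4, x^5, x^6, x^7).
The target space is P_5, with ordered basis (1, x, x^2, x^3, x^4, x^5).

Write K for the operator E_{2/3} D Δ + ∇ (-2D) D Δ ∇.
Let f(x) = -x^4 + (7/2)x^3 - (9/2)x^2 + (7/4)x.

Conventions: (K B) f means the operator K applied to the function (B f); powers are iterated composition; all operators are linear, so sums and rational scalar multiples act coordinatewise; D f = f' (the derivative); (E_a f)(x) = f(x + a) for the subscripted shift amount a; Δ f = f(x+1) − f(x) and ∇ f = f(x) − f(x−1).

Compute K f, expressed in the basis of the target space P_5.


Δ f = -4x^3 + (9/2)x^2 - (5/2)x - 1/4
D Δ f = -12x^2 + 9x - 5/2
E_{2/3} (D Δ) f = -12x^2 - 7x - 11/6
∇ f = -4x^3 + (33/2)x^2 - (47/2)x + 43/4
Δ ∇ f = -12x^2 + 21x - 11
D Δ ∇ f = -24x + 21
D (D Δ ∇) f = -24
(-2D) (D Δ ∇) f = 48
∇ (-2D) (D Δ ∇) f = 0
(E_{2/3} D Δ + ∇ (-2D) D Δ ∇) f = -12x^2 - 7x - 11/6

the image equals g(x) = -12x^2 - 7x - 11/6


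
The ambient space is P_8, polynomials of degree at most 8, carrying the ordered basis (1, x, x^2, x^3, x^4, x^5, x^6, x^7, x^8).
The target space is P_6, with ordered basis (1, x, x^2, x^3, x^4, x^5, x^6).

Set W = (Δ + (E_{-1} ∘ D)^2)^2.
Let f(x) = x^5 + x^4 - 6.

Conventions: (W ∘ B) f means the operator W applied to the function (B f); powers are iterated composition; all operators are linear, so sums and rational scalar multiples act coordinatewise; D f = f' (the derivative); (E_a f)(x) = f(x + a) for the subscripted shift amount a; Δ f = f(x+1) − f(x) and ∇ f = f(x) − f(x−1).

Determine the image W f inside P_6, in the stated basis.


Δ f = 5x^4 + 14x^3 + 16x^2 + 9x + 2
D f = 5x^4 + 4x^3
E_{-1} D f = 5x^4 - 16x^3 + 18x^2 - 8x + 1
D (E_{-1} ∘ D) f = 20x^3 - 48x^2 + 36x - 8
E_{-1} D (E_{-1} ∘ D) f = 20x^3 - 108x^2 + 192x - 112
(Δ + (E_{-1} ∘ D)^2) f = 5x^4 + 34x^3 - 92x^2 + 201x - 110
Δ (Δ + (E_{-1} ∘ D)^2) f = 20x^3 + 132x^2 - 62x + 148
D (Δ + (E_{-1} ∘ D)^2) f = 20x^3 + 102x^2 - 184x + 201
E_{-1} D (Δ + (E_{-1} ∘ D)^2) f = 20x^3 + 42x^2 - 328x + 467
D (E_{-1} ∘ D) (Δ + (E_{-1} ∘ D)^2) f = 60x^2 + 84x - 328
E_{-1} D (E_{-1} ∘ D) (Δ + (E_{-1} ∘ D)^2) f = 60x^2 - 36x - 352
(Δ + (E_{-1} ∘ D)^2) (Δ + (E_{-1} ∘ D)^2) f = 20x^3 + 192x^2 - 98x - 204

g(x) = 20x^3 + 192x^2 - 98x - 204


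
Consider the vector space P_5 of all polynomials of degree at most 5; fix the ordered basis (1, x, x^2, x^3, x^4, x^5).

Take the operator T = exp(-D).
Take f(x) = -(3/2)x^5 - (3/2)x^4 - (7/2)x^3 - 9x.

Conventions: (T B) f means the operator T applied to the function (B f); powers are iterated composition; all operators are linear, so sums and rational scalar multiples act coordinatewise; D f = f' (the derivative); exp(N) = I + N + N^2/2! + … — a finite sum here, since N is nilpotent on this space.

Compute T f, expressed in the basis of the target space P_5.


the image equals g(x) = -(3/2)x^5 + 6x^4 - (25/2)x^3 + (33/2)x^2 - 21x + 25/2

order-1 term: (15/2)x^4 + 6x^3 + (21/2)x^2 + 9
order-2 term: -15x^3 - 9x^2 - (21/2)x
order-3 term: 15x^2 + 6x + 7/2
order-4 term: -(15/2)x - 3/2
order-5 term: 3/2
the series for exp(-D) f terminates at order 5
exp(-D) f = -(3/2)x^5 + 6x^4 - (25/2)x^3 + (33/2)x^2 - 21x + 25/2


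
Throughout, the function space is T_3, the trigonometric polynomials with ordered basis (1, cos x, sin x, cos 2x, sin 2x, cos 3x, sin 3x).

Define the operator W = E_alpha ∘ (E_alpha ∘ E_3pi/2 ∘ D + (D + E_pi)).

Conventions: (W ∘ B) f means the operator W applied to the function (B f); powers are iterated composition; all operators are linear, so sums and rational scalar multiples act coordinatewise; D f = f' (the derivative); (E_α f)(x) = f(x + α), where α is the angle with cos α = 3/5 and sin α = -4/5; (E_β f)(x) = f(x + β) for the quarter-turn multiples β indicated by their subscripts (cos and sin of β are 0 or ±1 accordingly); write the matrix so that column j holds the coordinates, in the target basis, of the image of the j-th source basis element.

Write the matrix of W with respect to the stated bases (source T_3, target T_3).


image of 1: 1
image of cos x: -(2/25)cos x - (11/25)sin x
image of sin x: (11/25)cos x - (2/25)sin x
image of cos 2x: (1697/625)cos 2x - (104/625)sin 2x
image of sin 2x: (104/625)cos 2x + (1697/625)sin 2x
image of cos 3x: -(4134/15625)cos 3x + (69263/15625)sin 3x
image of sin 3x: -(69263/15625)cos 3x - (4134/15625)sin 3x
each image's coordinates form column j of the matrix

the matrix is [[1, 0, 0, 0, 0, 0, 0]; [0, -2/25, 11/25, 0, 0, 0, 0]; [0, -11/25, -2/25, 0, 0, 0, 0]; [0, 0, 0, 1697/625, 104/625, 0, 0]; [0, 0, 0, -104/625, 1697/625, 0, 0]; [0, 0, 0, 0, 0, -4134/15625, -69263/15625]; [0, 0, 0, 0, 0, 69263/15625, -4134/15625]] (rows listed top to bottom)


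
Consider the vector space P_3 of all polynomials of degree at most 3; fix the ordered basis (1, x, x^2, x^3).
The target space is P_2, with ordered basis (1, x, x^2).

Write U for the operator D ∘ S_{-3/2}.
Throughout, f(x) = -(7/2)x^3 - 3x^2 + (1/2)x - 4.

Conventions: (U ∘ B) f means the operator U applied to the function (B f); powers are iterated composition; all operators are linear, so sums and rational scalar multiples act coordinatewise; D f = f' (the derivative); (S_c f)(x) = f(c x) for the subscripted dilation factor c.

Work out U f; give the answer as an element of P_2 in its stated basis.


S_{-3/2} f = (189/16)x^3 - (27/4)x^2 - (3/4)x - 4
D S_{-3/2} f = (567/16)x^2 - (27/2)x - 3/4

the result is g(x) = (567/16)x^2 - (27/2)x - 3/4


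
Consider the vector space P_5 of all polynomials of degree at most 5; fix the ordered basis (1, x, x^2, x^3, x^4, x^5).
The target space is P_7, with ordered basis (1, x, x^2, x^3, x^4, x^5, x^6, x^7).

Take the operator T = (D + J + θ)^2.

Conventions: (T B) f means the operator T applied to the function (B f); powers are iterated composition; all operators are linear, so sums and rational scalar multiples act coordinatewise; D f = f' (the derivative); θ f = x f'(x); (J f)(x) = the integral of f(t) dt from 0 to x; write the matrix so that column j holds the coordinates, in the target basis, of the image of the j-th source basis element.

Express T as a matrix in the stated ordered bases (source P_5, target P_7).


image of 1: (1/2)x^2 + x + 1
image of x: (1/6)x^3 + (3/2)x^2 + 3x + 1
image of x^2: (1/12)x^4 + (5/3)x^3 + 6x^2 + 6x + 2
image of x^3: (1/20)x^5 + (7/4)x^4 + 11x^3 + 15x^2 + 6x
image of x^4: (1/30)x^6 + (9/5)x^5 + 18x^4 + 28x^3 + 12x^2
image of x^5: (1/42)x^7 + (11/6)x^6 + 27x^5 + 45x^4 + 20x^3
each image's coordinates form column j of the matrix

the matrix is [[1, 1, 2, 0, 0, 0]; [1, 3, 6, 6, 0, 0]; [1/2, 3/2, 6, 15, 12, 0]; [0, 1/6, 5/3, 11, 28, 20]; [0, 0, 1/12, 7/4, 18, 45]; [0, 0, 0, 1/20, 9/5, 27]; [0, 0, 0, 0, 1/30, 11/6]; [0, 0, 0, 0, 0, 1/42]] (rows listed top to bottom)


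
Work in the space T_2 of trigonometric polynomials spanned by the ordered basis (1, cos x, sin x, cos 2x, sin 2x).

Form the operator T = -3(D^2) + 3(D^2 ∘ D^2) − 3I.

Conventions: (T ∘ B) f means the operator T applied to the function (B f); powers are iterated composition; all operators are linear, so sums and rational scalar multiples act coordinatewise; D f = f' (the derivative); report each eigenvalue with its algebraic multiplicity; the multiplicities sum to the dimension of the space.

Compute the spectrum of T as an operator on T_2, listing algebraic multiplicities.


λ = -3 (multiplicity 1), λ = 3 (multiplicity 2), λ = 57 (multiplicity 2)

image of 1: -3
image of cos x: 3cos x
image of sin x: 3sin x
image of cos 2x: 57cos 2x
image of sin 2x: 57sin 2x
the matrix is diagonal; its diagonal is (-3, 3, 3, 57, 57)
for a triangular matrix the eigenvalues are the diagonal entries, with algebraic multiplicity their repetition count


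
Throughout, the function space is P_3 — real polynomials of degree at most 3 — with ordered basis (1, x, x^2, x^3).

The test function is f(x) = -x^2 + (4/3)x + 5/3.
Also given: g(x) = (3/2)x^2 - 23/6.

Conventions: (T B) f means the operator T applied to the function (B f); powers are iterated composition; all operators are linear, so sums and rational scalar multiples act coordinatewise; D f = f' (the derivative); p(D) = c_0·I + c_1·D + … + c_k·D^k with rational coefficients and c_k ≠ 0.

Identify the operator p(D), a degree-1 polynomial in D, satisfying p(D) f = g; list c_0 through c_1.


D^0 f = -x^2 + (4/3)x + 5/3
D^1 f = -2x + 4/3
matching coefficients of g against c_0 f + c_1 Df + … from the top degree down determines the c_i
solution: c_0 = -3/2, c_1 = -1

p(D) = -(3/2)·I − D, i.e. c_0 = -3/2, c_1 = -1


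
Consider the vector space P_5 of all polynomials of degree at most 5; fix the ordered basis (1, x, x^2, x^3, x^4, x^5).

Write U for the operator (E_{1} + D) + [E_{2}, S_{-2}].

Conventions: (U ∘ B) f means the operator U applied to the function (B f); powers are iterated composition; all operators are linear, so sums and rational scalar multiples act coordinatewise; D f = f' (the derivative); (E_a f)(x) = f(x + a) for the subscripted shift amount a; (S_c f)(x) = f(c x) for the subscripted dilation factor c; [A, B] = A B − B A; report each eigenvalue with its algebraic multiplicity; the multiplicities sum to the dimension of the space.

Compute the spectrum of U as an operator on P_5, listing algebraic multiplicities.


image of 1: 1
image of x: x - 4
image of x^2: x^2 + 28x + 13
image of x^3: x^3 - 66x^2 - 69x - 71
image of x^4: x^4 + 200x^3 + 294x^2 + 580x + 241
image of x^5: x^5 - 470x^4 - 950x^3 - 2870x^2 - 2395x - 1055
the matrix is upper triangular; its diagonal is (1, 1, 1, 1, 1, 1)
for a triangular matrix the eigenvalues are the diagonal entries, with algebraic multiplicity their repetition count

λ = 1 (multiplicity 6)


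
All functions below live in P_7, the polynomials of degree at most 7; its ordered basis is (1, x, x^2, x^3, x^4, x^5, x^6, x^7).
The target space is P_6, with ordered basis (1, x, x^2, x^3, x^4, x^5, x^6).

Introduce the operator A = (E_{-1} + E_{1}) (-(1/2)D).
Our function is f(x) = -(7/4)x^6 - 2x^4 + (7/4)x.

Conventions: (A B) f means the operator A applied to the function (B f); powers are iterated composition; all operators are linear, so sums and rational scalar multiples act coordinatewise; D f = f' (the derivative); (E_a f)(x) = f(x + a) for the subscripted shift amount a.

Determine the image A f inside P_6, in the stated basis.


the result is g(x) = (21/2)x^5 + 113x^3 + (153/2)x - 7/4

D f = -(21/2)x^5 - 8x^3 + 7/4
(-(1/2)D) f = (21/4)x^5 + 4x^3 - 7/8
E_{-1} (-(1/2)D) f = (21/4)x^5 - (105/4)x^4 + (113/2)x^3 - (129/2)x^2 + (153/4)x - 81/8
E_{1} (-(1/2)D) f = (21/4)x^5 + (105/4)x^4 + (113/2)x^3 + (129/2)x^2 + (153/4)x + 67/8
(E_{-1} + E_{1}) (-(1/2)D) f = (21/2)x^5 + 113x^3 + (153/2)x - 7/4


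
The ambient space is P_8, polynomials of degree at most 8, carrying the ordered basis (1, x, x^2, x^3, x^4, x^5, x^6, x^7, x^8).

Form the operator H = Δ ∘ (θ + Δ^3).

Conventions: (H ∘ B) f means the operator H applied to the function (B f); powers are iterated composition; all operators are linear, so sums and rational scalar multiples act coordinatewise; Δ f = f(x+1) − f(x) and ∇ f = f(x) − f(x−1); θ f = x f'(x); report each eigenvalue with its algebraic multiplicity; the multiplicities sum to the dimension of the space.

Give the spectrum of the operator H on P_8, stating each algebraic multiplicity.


image of 1: 0
image of x: 1
image of x^2: 4x + 2
image of x^3: 9x^2 + 9x + 3
image of x^4: 16x^3 + 24x^2 + 16x + 28
image of x^5: 25x^4 + 50x^3 + 50x^2 + 145x + 245
image of x^6: 36x^5 + 90x^4 + 120x^3 + 450x^2 + 1476x + 1566
image of x^7: 49x^6 + 147x^5 + 245x^4 + 1085x^3 + 5187x^2 + 10969x + 8407
image of x^8: 64x^7 + 224x^6 + 448x^5 + 2240x^4 + 13888x^3 + 43904x^2 + 67264x + 40832
the matrix is upper triangular; its diagonal is (0, 0, 0, 0, 0, 0, 0, 0, 0)
for a triangular matrix the eigenvalues are the diagonal entries, with algebraic multiplicity their repetition count

λ = 0 (multiplicity 9)


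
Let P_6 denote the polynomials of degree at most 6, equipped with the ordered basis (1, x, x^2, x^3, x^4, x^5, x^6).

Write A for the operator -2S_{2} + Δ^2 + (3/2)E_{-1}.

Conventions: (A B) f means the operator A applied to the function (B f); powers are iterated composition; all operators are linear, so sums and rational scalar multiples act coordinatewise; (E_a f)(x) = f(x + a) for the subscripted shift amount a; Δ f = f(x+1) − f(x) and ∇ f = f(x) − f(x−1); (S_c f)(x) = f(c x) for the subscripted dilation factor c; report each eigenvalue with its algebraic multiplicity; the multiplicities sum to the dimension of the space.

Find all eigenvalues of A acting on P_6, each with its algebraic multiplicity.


image of 1: -1/2
image of x: -(5/2)x - 3/2
image of x^2: -(13/2)x^2 - 3x + 7/2
image of x^3: -(29/2)x^3 - (9/2)x^2 + (21/2)x + 9/2
image of x^4: -(61/2)x^4 - 6x^3 + 21x^2 + 18x + 31/2
image of x^5: -(125/2)x^5 - (15/2)x^4 + 35x^3 + 45x^2 + (155/2)x + 57/2
image of x^6: -(253/2)x^6 - 9x^5 + (105/2)x^4 + 90x^3 + (465/2)x^2 + 171x + 127/2
the matrix is upper triangular; its diagonal is (-1/2, -5/2, -13/2, -29/2, -61/2, -125/2, -253/2)
for a triangular matrix the eigenvalues are the diagonal entries, with algebraic multiplicity their repetition count

λ = -253/2 (multiplicity 1), λ = -125/2 (multiplicity 1), λ = -61/2 (multiplicity 1), λ = -29/2 (multiplicity 1), λ = -13/2 (multiplicity 1), λ = -5/2 (multiplicity 1), λ = -1/2 (multiplicity 1)


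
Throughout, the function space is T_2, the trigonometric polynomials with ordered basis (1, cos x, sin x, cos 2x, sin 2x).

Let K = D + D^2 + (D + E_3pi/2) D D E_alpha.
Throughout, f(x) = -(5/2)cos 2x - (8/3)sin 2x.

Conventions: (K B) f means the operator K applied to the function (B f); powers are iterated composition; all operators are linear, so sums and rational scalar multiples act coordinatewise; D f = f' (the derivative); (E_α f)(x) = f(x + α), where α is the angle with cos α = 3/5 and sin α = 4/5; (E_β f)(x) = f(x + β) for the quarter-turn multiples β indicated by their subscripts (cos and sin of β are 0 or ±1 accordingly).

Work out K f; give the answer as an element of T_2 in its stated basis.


the result is g(x) = -(2096/75)cos 2x + (1003/75)sin 2x

D f = -(16/3)cos 2x + 5sin 2x
D f = -(16/3)cos 2x + 5sin 2x
D D f = 10cos 2x + (32/3)sin 2x
E_alpha f = -(93/50)cos 2x + (236/75)sin 2x
D E_alpha f = (472/75)cos 2x + (93/25)sin 2x
D D E_alpha f = (186/25)cos 2x - (944/75)sin 2x
D (D D E_alpha) f = -(1888/75)cos 2x - (372/25)sin 2x
E_3pi/2 (D D E_alpha) f = -(186/25)cos 2x + (944/75)sin 2x
(D + E_3pi/2) (D D E_alpha) f = -(2446/75)cos 2x - (172/75)sin 2x
(D + D^2 + (D + E_3pi/2) D D E_alpha) f = -(2096/75)cos 2x + (1003/75)sin 2x


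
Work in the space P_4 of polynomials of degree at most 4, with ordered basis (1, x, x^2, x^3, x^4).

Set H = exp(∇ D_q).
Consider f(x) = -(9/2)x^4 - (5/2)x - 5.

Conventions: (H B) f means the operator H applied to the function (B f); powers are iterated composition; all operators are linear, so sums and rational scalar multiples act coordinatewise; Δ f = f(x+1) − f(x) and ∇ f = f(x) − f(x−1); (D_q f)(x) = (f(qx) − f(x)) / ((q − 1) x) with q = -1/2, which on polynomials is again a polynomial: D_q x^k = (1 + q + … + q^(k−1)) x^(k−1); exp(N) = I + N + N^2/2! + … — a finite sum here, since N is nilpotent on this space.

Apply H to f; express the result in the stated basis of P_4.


g(x) = -(9/2)x^4 - (135/16)x^2 + (95/16)x - 635/64

order-1 term: -(135/16)x^2 + (135/16)x - 45/16
order-2 term: -135/64
the series for exp(∇ D_q) f terminates at order 2
exp(∇ D_q) f = -(9/2)x^4 - (135/16)x^2 + (95/16)x - 635/64


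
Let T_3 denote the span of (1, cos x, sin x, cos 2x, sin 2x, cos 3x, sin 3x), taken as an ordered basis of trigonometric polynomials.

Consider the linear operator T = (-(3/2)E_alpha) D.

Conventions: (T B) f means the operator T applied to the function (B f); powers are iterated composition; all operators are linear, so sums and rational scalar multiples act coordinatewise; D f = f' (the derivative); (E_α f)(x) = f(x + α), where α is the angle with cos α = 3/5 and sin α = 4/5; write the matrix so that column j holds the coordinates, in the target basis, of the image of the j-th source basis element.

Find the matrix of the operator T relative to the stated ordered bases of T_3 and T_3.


image of 1: 0
image of cos x: (6/5)cos x + (9/10)sin x
image of sin x: -(9/10)cos x + (6/5)sin x
image of cos 2x: (72/25)cos 2x - (21/25)sin 2x
image of sin 2x: (21/25)cos 2x + (72/25)sin 2x
image of cos 3x: (198/125)cos 3x - (1053/250)sin 3x
image of sin 3x: (1053/250)cos 3x + (198/125)sin 3x
each image's coordinates form column j of the matrix

the matrix is [[0, 0, 0, 0, 0, 0, 0]; [0, 6/5, -9/10, 0, 0, 0, 0]; [0, 9/10, 6/5, 0, 0, 0, 0]; [0, 0, 0, 72/25, 21/25, 0, 0]; [0, 0, 0, -21/25, 72/25, 0, 0]; [0, 0, 0, 0, 0, 198/125, 1053/250]; [0, 0, 0, 0, 0, -1053/250, 198/125]] (rows listed top to bottom)


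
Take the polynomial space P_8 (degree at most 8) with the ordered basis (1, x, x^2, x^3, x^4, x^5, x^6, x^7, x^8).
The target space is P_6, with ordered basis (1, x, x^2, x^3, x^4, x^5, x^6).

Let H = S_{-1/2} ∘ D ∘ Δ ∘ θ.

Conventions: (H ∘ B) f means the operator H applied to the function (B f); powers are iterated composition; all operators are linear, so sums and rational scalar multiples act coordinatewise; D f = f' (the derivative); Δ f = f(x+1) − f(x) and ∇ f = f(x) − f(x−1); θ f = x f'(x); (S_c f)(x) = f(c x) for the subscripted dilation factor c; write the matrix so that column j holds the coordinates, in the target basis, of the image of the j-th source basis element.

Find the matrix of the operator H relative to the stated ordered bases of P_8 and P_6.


the matrix is [[0, 0, 4, 9, 16, 25, 36, 49, 64]; [0, 0, 0, -9, -24, -50, -90, -147, -224]; [0, 0, 0, 0, 12, 75/2, 90, 735/4, 336]; [0, 0, 0, 0, 0, -25/2, -45, -245/2, -280]; [0, 0, 0, 0, 0, 0, 45/4, 735/16, 140]; [0, 0, 0, 0, 0, 0, 0, -147/16, -42]; [0, 0, 0, 0, 0, 0, 0, 0, 7]] (rows listed top to bottom)

image of 1: 0
image of x: 0
image of x^2: 4
image of x^3: -9x + 9
image of x^4: 12x^2 - 24x + 16
image of x^5: -(25/2)x^3 + (75/2)x^2 - 50x + 25
image of x^6: (45/4)x^4 - 45x^3 + 90x^2 - 90x + 36
image of x^7: -(147/16)x^5 + (735/16)x^4 - (245/2)x^3 + (735/4)x^2 - 147x + 49
image of x^8: 7x^6 - 42x^5 + 140x^4 - 280x^3 + 336x^2 - 224x + 64
each image's coordinates form column j of the matrix


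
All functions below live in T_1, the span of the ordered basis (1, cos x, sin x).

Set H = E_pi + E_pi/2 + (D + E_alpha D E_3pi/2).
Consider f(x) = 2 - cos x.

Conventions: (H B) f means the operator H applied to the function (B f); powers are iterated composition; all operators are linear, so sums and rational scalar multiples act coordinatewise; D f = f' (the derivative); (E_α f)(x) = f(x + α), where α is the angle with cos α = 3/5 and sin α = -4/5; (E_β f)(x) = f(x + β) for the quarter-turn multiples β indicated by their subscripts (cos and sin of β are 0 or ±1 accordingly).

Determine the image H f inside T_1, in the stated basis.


E_pi f = 2 + cos x
E_pi/2 f = 2 + sin x
D f = sin x
E_3pi/2 f = 2 - sin x
D E_3pi/2 f = -cos x
E_alpha D E_3pi/2 f = -(3/5)cos x - (4/5)sin x
(D + E_alpha D E_3pi/2) f = -(3/5)cos x + (1/5)sin x
(E_pi + E_pi/2 + (D + E_alpha D E_3pi/2)) f = 4 + (2/5)cos x + (6/5)sin x

the image equals g(x) = 4 + (2/5)cos x + (6/5)sin x


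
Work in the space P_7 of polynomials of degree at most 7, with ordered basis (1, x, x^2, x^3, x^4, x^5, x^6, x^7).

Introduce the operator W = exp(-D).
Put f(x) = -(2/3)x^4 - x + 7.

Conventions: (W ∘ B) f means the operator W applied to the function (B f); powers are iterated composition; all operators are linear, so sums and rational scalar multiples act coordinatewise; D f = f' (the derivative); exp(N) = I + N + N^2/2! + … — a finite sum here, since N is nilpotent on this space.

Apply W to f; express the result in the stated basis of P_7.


the image equals g(x) = -(2/3)x^4 + (8/3)x^3 - 4x^2 + (5/3)x + 22/3

order-1 term: (8/3)x^3 + 1
order-2 term: -4x^2
order-3 term: (8/3)x
order-4 term: -2/3
the series for exp(-D) f terminates at order 4
exp(-D) f = -(2/3)x^4 + (8/3)x^3 - 4x^2 + (5/3)x + 22/3


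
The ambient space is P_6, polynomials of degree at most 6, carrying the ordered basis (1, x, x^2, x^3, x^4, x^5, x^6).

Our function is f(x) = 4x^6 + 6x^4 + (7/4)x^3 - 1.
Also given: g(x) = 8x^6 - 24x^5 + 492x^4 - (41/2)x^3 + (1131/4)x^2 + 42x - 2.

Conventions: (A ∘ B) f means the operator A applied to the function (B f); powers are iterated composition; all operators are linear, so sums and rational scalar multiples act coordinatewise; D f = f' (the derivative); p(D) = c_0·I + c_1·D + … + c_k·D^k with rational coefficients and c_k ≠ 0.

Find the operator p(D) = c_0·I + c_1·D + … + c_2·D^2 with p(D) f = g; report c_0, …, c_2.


c_0 = 2, c_1 = -1, c_2 = 4

D^0 f = 4x^6 + 6x^4 + (7/4)x^3 - 1
D^1 f = 24x^5 + 24x^3 + (21/4)x^2
D^2 f = 120x^4 + 72x^2 + (21/2)x
matching coefficients of g against c_0 f + c_1 Df + … from the top degree down determines the c_i
solution: c_0 = 2, c_1 = -1, c_2 = 4


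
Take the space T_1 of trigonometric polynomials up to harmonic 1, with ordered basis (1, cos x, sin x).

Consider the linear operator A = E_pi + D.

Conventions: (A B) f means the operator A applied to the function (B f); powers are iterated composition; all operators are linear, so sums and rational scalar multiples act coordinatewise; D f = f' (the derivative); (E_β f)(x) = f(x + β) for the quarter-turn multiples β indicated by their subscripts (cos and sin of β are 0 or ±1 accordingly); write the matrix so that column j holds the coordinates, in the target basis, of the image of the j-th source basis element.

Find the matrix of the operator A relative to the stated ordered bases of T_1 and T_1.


image of 1: 1
image of cos x: -cos x - sin x
image of sin x: cos x - sin x
each image's coordinates form column j of the matrix

the matrix is [[1, 0, 0]; [0, -1, 1]; [0, -1, -1]] (rows listed top to bottom)


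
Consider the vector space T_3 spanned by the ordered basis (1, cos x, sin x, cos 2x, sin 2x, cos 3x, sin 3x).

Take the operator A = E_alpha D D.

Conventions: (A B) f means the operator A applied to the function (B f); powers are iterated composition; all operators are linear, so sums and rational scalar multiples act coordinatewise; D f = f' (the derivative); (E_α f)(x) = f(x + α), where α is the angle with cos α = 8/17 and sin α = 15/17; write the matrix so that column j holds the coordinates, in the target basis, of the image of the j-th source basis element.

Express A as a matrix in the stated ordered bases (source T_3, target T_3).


image of 1: 0
image of cos x: -(8/17)cos x + (15/17)sin x
image of sin x: -(15/17)cos x - (8/17)sin x
image of cos 2x: (644/289)cos 2x + (960/289)sin 2x
image of sin 2x: -(960/289)cos 2x + (644/289)sin 2x
image of cos 3x: (43992/4913)cos 3x - (4455/4913)sin 3x
image of sin 3x: (4455/4913)cos 3x + (43992/4913)sin 3x
each image's coordinates form column j of the matrix

the matrix is [[0, 0, 0, 0, 0, 0, 0]; [0, -8/17, -15/17, 0, 0, 0, 0]; [0, 15/17, -8/17, 0, 0, 0, 0]; [0, 0, 0, 644/289, -960/289, 0, 0]; [0, 0, 0, 960/289, 644/289, 0, 0]; [0, 0, 0, 0, 0, 43992/4913, 4455/4913]; [0, 0, 0, 0, 0, -4455/4913, 43992/4913]] (rows listed top to bottom)


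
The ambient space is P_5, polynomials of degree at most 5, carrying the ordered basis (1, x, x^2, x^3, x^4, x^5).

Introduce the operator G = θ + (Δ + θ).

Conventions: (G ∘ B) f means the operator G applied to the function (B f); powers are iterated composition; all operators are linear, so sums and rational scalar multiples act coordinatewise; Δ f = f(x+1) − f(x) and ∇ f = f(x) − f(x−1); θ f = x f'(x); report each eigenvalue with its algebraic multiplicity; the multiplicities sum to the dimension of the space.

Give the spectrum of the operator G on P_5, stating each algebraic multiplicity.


λ = 0 (multiplicity 1), λ = 2 (multiplicity 1), λ = 4 (multiplicity 1), λ = 6 (multiplicity 1), λ = 8 (multiplicity 1), λ = 10 (multiplicity 1)

image of 1: 0
image of x: 2x + 1
image of x^2: 4x^2 + 2x + 1
image of x^3: 6x^3 + 3x^2 + 3x + 1
image of x^4: 8x^4 + 4x^3 + 6x^2 + 4x + 1
image of x^5: 10x^5 + 5x^4 + 10x^3 + 10x^2 + 5x + 1
the matrix is upper triangular; its diagonal is (0, 2, 4, 6, 8, 10)
for a triangular matrix the eigenvalues are the diagonal entries, with algebraic multiplicity their repetition count


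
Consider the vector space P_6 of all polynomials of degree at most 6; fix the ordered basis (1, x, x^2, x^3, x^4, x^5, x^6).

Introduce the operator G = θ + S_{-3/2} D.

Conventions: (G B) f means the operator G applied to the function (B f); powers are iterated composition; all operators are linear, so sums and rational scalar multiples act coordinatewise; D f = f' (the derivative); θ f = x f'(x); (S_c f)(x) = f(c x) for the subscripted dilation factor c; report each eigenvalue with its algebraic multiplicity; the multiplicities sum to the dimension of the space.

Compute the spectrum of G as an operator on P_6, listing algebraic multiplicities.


λ = 0 (multiplicity 1), λ = 1 (multiplicity 1), λ = 2 (multiplicity 1), λ = 3 (multiplicity 1), λ = 4 (multiplicity 1), λ = 5 (multiplicity 1), λ = 6 (multiplicity 1)

image of 1: 0
image of x: x + 1
image of x^2: 2x^2 - 3x
image of x^3: 3x^3 + (27/4)x^2
image of x^4: 4x^4 - (27/2)x^3
image of x^5: 5x^5 + (405/16)x^4
image of x^6: 6x^6 - (729/16)x^5
the matrix is upper triangular; its diagonal is (0, 1, 2, 3, 4, 5, 6)
for a triangular matrix the eigenvalues are the diagonal entries, with algebraic multiplicity their repetition count


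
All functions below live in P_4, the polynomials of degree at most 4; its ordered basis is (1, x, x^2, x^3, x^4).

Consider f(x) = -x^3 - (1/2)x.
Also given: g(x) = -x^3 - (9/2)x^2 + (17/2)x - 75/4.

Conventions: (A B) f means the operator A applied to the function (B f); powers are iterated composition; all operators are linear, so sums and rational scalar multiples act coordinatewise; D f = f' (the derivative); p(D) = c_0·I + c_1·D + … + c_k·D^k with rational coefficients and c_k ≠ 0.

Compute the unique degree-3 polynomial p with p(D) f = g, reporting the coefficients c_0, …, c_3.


c_0 = 1, c_1 = 3/2, c_2 = -3/2, c_3 = 3

D^0 f = -x^3 - (1/2)x
D^1 f = -3x^2 - 1/2
D^2 f = -6x
D^3 f = -6
matching coefficients of g against c_0 f + c_1 Df + … from the top degree down determines the c_i
solution: c_0 = 1, c_1 = 3/2, c_2 = -3/2, c_3 = 3


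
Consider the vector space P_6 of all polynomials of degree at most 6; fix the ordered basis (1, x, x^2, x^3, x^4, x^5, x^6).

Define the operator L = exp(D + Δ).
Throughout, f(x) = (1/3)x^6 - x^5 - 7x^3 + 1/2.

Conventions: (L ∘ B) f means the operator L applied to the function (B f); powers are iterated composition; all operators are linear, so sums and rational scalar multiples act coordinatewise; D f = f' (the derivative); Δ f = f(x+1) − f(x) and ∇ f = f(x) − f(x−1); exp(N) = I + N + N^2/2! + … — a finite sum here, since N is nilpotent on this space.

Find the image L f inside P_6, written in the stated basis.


order-1 term: 4x^5 - 5x^4 - (10/3)x^3 - 47x^2 - 24x - 23/3
order-2 term: 20x^4 - 5x^2 - 99x - 149/3
order-3 term: (160/3)x^3 + 40x^2 + 20x - 61
order-4 term: 80x^2 + 80x + 100/3
order-5 term: 64x + 48
order-6 term: 64/3
the series for exp(D + Δ) f terminates at order 6
exp(D + Δ) f = (1/3)x^6 + 3x^5 + 15x^4 + 43x^3 + 68x^2 + 41x - 91/6

the image equals g(x) = (1/3)x^6 + 3x^5 + 15x^4 + 43x^3 + 68x^2 + 41x - 91/6


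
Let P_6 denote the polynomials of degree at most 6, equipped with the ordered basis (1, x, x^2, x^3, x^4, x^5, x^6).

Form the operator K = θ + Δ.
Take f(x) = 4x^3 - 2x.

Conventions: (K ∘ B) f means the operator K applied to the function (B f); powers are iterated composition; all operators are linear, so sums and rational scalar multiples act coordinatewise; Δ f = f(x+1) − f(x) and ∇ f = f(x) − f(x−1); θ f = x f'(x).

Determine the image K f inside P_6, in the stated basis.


the result is g(x) = 12x^3 + 12x^2 + 10x + 2

θ f = 12x^3 - 2x
Δ f = 12x^2 + 12x + 2
(θ + Δ) f = 12x^3 + 12x^2 + 10x + 2


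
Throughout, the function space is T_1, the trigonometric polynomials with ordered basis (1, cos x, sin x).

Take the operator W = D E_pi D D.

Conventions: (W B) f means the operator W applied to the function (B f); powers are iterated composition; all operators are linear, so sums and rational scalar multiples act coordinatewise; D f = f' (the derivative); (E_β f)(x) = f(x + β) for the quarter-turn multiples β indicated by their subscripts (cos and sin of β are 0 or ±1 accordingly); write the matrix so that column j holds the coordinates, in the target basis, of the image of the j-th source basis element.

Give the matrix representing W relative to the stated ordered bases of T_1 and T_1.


the matrix is [[0, 0, 0]; [0, 0, 1]; [0, -1, 0]] (rows listed top to bottom)

image of 1: 0
image of cos x: -sin x
image of sin x: cos x
each image's coordinates form column j of the matrix


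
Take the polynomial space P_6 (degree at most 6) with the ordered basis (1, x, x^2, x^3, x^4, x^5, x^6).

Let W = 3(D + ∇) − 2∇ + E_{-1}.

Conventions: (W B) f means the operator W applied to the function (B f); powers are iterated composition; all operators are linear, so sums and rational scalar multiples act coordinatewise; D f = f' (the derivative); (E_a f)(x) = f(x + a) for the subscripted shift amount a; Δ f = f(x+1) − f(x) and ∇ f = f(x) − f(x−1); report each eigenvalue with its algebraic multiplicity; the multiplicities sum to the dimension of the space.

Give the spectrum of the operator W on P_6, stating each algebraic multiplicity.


image of 1: 1
image of x: x + 3
image of x^2: x^2 + 6x
image of x^3: x^3 + 9x^2
image of x^4: x^4 + 12x^3
image of x^5: x^5 + 15x^4
image of x^6: x^6 + 18x^5
the matrix is upper triangular; its diagonal is (1, 1, 1, 1, 1, 1, 1)
for a triangular matrix the eigenvalues are the diagonal entries, with algebraic multiplicity their repetition count

λ = 1 (multiplicity 7)


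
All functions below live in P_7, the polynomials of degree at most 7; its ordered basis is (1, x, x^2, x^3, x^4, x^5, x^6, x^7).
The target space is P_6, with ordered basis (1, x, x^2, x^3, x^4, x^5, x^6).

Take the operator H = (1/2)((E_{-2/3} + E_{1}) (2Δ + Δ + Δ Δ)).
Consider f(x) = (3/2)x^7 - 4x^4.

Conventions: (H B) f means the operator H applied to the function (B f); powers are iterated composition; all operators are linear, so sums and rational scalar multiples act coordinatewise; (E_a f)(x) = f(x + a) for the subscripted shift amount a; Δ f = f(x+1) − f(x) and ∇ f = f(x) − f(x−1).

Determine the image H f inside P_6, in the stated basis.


g(x) = (63/2)x^6 + 189x^5 + 945x^4 + (7556/3)x^3 + (12679/3)x^2 + (11680/3)x + 125137/81

Δ f = (21/2)x^6 + (63/2)x^5 + (105/2)x^4 + (73/2)x^3 + (15/2)x^2 - (11/2)x - 5/2
(2Δ) f = 21x^6 + 63x^5 + 105x^4 + 73x^3 + 15x^2 - 11x - 5
Δ f = (21/2)x^6 + (63/2)x^5 + (105/2)x^4 + (73/2)x^3 + (15/2)x^2 - (11/2)x - 5/2
Δ f = (21/2)x^6 + (63/2)x^5 + (105/2)x^4 + (73/2)x^3 + (15/2)x^2 - (11/2)x - 5/2
Δ Δ f = 63x^5 + 315x^4 + 735x^3 + 897x^2 + 555x + 133
(2Δ + Δ + Δ Δ) f = (63/2)x^6 + (315/2)x^5 + (945/2)x^4 + (1689/2)x^3 + (1839/2)x^2 + (1077/2)x + 251/2
E_{-2/3} (2Δ + Δ + Δ Δ) f = (63/2)x^6 + (63/2)x^5 + (315/2)x^4 + (587/6)x^3 + (703/6)x^2 + (55/6)x + 49/162
E_{1} (2Δ + Δ + Δ Δ) f = (63/2)x^6 + (693/2)x^5 + (3465/2)x^4 + (9879/2)x^3 + (16671/2)x^2 + (15555/2)x + 6179/2
(E_{-2/3} + E_{1}) (2Δ + Δ + Δ Δ) f = 63x^6 + 378x^5 + 1890x^4 + (15112/3)x^3 + (25358/3)x^2 + (23360/3)x + 250274/81
((1/2)((E_{-2/3} + E_{1}) (2Δ + Δ + Δ Δ))) f = (63/2)x^6 + 189x^5 + 945x^4 + (7556/3)x^3 + (12679/3)x^2 + (11680/3)x + 125137/81


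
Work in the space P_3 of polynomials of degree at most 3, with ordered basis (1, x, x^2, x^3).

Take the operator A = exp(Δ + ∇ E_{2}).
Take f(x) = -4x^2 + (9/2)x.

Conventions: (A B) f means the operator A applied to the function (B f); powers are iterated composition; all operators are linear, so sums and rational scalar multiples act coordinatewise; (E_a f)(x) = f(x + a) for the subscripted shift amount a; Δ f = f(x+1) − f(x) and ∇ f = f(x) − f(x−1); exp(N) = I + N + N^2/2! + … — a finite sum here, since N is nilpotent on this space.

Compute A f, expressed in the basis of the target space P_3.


the result is g(x) = -4x^2 - (23/2)x - 23

order-1 term: -16x - 7
order-2 term: -16
the series for exp(Δ + ∇ E_{2}) f terminates at order 2
exp(Δ + ∇ E_{2}) f = -4x^2 - (23/2)x - 23


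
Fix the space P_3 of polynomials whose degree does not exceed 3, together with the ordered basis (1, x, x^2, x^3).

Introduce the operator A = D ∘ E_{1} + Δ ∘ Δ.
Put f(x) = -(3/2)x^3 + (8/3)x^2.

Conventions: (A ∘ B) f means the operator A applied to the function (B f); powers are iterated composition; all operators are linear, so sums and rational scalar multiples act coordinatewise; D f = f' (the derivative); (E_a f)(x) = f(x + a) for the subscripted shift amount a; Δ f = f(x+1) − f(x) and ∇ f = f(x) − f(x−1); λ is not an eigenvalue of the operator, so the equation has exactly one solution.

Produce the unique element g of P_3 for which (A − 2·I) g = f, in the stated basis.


g(x) = (3/4)x^3 - (5/24)x^2 + (103/24)x + 245/48

write g with unknown coordinates in the stated basis and equate coefficients in (A − 2·I) g = f
solving from the highest basis element down gives g = (3/4)x^3 - (5/24)x^2 + (103/24)x + 245/48
check: A g = (9/4)x^2 + (103/12)x + 245/24
so A g − 2·g = -(3/2)x^3 + (8/3)x^2 = f ✓


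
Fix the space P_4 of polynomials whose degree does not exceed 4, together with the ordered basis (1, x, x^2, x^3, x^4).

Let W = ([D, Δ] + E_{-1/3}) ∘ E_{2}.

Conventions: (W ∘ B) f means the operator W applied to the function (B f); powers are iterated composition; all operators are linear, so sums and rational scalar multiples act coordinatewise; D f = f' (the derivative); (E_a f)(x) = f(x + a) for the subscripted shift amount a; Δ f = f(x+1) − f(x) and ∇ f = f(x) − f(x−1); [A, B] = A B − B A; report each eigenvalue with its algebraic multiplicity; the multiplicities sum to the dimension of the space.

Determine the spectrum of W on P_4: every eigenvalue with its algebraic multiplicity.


image of 1: 1
image of x: x + 5/3
image of x^2: x^2 + (10/3)x + 25/9
image of x^3: x^3 + 5x^2 + (25/3)x + 125/27
image of x^4: x^4 + (20/3)x^3 + (50/3)x^2 + (500/27)x + 625/81
the matrix is upper triangular; its diagonal is (1, 1, 1, 1, 1)
for a triangular matrix the eigenvalues are the diagonal entries, with algebraic multiplicity their repetition count

λ = 1 (multiplicity 5)


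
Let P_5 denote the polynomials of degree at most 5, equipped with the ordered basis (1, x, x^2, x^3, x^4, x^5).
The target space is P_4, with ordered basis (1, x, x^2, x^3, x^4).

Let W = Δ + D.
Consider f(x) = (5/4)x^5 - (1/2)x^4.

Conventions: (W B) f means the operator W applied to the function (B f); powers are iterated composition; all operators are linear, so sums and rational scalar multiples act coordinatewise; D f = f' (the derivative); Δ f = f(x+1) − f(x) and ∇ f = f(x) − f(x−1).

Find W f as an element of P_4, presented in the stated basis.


g(x) = (25/2)x^4 + (17/2)x^3 + (19/2)x^2 + (17/4)x + 3/4

Δ f = (25/4)x^4 + (21/2)x^3 + (19/2)x^2 + (17/4)x + 3/4
D f = (25/4)x^4 - 2x^3
(Δ + D) f = (25/2)x^4 + (17/2)x^3 + (19/2)x^2 + (17/4)x + 3/4
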